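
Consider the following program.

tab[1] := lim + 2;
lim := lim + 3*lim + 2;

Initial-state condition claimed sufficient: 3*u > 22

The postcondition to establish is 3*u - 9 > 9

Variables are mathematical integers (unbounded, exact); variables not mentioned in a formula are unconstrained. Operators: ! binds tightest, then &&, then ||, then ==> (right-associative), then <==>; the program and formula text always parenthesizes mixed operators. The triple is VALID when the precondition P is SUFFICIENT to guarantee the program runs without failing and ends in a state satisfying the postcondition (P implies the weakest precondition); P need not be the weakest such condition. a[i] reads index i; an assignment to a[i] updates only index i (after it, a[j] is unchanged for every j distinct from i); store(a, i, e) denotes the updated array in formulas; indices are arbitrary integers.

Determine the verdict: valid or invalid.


Working backward. After the program, the postcondition 3*u - 9 > 9 must hold; in canonical form it is 3*u > 18.
Before lim := lim + 3*lim + 2: 3*u > 18
Before tab[1] := lim + 2: 3*u > 18
The weakest precondition is 3*u > 18.
Check whether 3*u > 22 implies it.
Every state satisfying the precondition satisfies the weakest precondition: the implication holds.
Answer: valid


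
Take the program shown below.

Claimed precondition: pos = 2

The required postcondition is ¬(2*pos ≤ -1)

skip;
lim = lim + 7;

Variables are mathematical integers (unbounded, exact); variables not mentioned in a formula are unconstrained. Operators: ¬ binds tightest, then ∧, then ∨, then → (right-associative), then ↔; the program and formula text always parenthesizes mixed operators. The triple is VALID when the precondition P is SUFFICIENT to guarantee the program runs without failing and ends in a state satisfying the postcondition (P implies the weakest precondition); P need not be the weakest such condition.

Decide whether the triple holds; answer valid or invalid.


Working backward. After the program, ¬(2*pos ≤ -1) must hold.
Before lim := lim + 7: ¬(2*pos ≤ -1)
Before skip: ¬(2*pos ≤ -1)
The weakest precondition is ¬(2*pos ≤ -1).
Check whether pos = 2 implies it.
Every state satisfying the precondition satisfies the weakest precondition: the implication holds.
Answer: valid


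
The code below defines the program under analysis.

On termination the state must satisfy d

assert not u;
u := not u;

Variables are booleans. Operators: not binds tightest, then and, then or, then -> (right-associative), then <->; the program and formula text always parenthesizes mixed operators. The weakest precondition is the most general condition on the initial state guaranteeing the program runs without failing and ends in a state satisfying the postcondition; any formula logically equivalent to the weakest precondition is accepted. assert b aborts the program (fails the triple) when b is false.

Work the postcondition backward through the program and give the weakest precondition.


Working backward. After the program, d must hold.
Before u := not u: d
Before assert not u: (not u) and d
Answer: WP = (not u) and d


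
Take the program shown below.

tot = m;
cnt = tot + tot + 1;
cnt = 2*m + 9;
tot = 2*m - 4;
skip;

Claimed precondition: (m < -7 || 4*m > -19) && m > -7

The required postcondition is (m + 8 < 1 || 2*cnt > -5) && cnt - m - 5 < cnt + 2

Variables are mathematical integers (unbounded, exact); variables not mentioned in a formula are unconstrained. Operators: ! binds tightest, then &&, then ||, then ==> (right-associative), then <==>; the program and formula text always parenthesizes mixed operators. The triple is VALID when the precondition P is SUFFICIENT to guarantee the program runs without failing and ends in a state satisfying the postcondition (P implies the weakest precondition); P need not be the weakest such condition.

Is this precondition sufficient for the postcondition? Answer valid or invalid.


Working backward. After the program, the postcondition (m + 8 < 1 || 2*cnt > -5) && cnt - m - 5 < cnt + 2 must hold; in canonical form it is (m < -7 || 2*cnt > -5) && m > -7.
Before skip: (m < -7 || 2*cnt > -5) && m > -7
Before tot := 2*m - 4: (m < -7 || 2*cnt > -5) && m > -7
Before cnt := 2*m + 9: (m < -7 || 4*m > -23) && m > -7
Before cnt := tot + tot + 1: (m < -7 || 4*m > -23) && m > -7
Before tot := m: (m < -7 || 4*m > -23) && m > -7
The weakest precondition is (m < -7 || 4*m > -23) && m > -7.
Check whether (m < -7 || 4*m > -19) && m > -7 implies it.
Every state satisfying the precondition satisfies the weakest precondition: the implication holds.
Answer: valid


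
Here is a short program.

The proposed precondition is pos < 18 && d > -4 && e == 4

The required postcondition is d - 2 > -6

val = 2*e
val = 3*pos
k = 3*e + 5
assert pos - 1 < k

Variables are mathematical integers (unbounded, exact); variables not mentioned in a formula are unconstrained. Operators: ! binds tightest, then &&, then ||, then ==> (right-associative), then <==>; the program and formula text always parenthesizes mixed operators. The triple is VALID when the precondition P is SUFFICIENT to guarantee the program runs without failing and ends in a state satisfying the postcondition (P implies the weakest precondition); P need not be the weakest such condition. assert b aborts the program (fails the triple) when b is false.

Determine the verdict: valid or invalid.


Working backward. After the program, the postcondition d - 2 > -6 must hold; in canonical form it is d > -4.
Before assert pos - 1 < k: pos < k + 1 && d > -4
Before k := 3*e + 5: pos < 3*e + 6 && d > -4
Before val := 3*pos: pos < 3*e + 6 && d > -4
Before val := 2*e: pos < 3*e + 6 && d > -4
The weakest precondition is pos < 3*e + 6 && d > -4.
Check whether pos < 18 && d > -4 && e == 4 implies it.
Every state satisfying the precondition satisfies the weakest precondition: the implication holds.
Answer: valid


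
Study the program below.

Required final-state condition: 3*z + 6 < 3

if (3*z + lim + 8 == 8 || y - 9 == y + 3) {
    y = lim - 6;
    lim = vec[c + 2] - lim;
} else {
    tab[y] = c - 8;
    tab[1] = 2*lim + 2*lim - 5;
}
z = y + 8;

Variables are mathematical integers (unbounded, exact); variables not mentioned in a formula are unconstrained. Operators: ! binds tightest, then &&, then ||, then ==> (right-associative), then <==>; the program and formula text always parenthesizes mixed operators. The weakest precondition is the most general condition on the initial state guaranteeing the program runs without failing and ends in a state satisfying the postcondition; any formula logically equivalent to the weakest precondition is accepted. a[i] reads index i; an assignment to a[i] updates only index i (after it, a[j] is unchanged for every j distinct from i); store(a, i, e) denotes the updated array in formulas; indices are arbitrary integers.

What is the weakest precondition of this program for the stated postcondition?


Working backward. After the program, the postcondition 3*z + 6 < 3 must hold; in canonical form it is 3*z < -3.
Before z := y + 8: 3*y < -27
Then branch requires 3*lim < -9; else branch requires 3*y < -27.
Before the if: (lim + 3*z == 0 ==> 3*lim < -9) && ((!(lim + 3*z == 0)) ==> 3*y < -27)
Answer: WP = (lim + 3*z == 0 ==> 3*lim < -9) && ((!(lim + 3*z == 0)) ==> 3*y < -27)


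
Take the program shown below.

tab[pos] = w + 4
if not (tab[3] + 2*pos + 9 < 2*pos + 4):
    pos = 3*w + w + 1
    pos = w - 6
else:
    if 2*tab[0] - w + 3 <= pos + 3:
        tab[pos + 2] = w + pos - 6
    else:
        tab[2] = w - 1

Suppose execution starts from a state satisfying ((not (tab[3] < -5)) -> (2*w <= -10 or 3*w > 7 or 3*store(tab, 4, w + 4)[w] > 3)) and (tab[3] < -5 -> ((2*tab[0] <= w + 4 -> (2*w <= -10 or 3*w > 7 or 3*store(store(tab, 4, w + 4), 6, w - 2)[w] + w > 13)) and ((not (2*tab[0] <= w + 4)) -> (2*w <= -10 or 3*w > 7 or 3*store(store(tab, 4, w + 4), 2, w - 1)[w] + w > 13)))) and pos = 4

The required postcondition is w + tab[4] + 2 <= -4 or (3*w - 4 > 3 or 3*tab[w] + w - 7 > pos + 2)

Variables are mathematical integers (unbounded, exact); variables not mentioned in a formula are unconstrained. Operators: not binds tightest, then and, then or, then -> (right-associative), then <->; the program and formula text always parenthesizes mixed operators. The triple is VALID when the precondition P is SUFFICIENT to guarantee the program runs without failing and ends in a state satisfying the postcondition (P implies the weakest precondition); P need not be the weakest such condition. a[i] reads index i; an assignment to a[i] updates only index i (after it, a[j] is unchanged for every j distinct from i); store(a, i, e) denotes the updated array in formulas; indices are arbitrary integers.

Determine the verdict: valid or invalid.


Working backward. After the program, the postcondition w + tab[4] + 2 <= -4 or (3*w - 4 > 3 or 3*tab[w] + w - 7 > pos + 2) must hold; in canonical form it is tab[4] + w <= -6 or 3*w > 7 or 3*tab[w] + w > pos + 9.
Then branch requires tab[4] + w <= -6 or 3*w > 7 or 3*tab[w] > 3; else branch requires (2*tab[0] <= pos + w -> (store(tab, pos + 2, pos + w - 6)[4] + w <= -6 or 3*w > 7 or 3*store(tab, pos + 2, pos + w - 6)[w] + w > pos + 9)) and ((not (2*tab[0] <= pos + w)) -> (tab[4] + w <= -6 or 3*w > 7 or 3*store(tab, 2, w - 1)[w] + w > pos + 9)).
Before the if: ((not (tab[3] < -5)) -> (tab[4] + w <= -6 or 3*w > 7 or 3*tab[w] > 3)) and (tab[3] < -5 -> ((2*tab[0] <= pos + w -> (store(tab, pos + 2, pos + w - 6)[4] + w <= -6 or 3*w > 7 or 3*store(tab, pos + 2, pos + w - 6)[w] + w > pos + 9)) and ((not (2*tab[0] <= pos + w)) -> (tab[4] + w <= -6 or 3*w > 7 or 3*store(tab, 2, w - 1)[w] + w > pos + 9))))
Before tab[pos] := w + 4: ((not (store(tab, pos, w + 4)[3] < -5)) -> (store(tab, pos, w + 4)[4] + w <= -6 or 3*w > 7 or 3*store(tab, pos, w + 4)[w] > 3)) and (store(tab, pos, w + 4)[3] < -5 -> ((2*store(tab, pos, w + 4)[0] <= pos + w -> (store(store(tab, pos, w + 4), pos + 2, pos + w - 6)[4] + w <= -6 or 3*w > 7 or 3*store(store(tab, pos, w + 4), pos + 2, pos + w - 6)[w] + w > pos + 9)) and ((not (2*store(tab, pos, w + 4)[0] <= pos + w)) -> (store(tab, pos, w + 4)[4] + w <= -6 or 3*w > 7 or 3*store(store(tab, pos, w + 4), 2, w - 1)[w] + w > pos + 9))))
The weakest precondition is ((not (store(tab, pos, w + 4)[3] < -5)) -> (store(tab, pos, w + 4)[4] + w <= -6 or 3*w > 7 or 3*store(tab, pos, w + 4)[w] > 3)) and (store(tab, pos, w + 4)[3] < -5 -> ((2*store(tab, pos, w + 4)[0] <= pos + w -> (store(store(tab, pos, w + 4), pos + 2, pos + w - 6)[4] + w <= -6 or 3*w > 7 or 3*store(store(tab, pos, w + 4), pos + 2, pos + w - 6)[w] + w > pos + 9)) and ((not (2*store(tab, pos, w + 4)[0] <= pos + w)) -> (store(tab, pos, w + 4)[4] + w <= -6 or 3*w > 7 or 3*store(store(tab, pos, w + 4), 2, w - 1)[w] + w > pos + 9)))).
Check whether ((not (tab[3] < -5)) -> (2*w <= -10 or 3*w > 7 or 3*store(tab, 4, w + 4)[w] > 3)) and (tab[3] < -5 -> ((2*tab[0] <= w + 4 -> (2*w <= -10 or 3*w > 7 or 3*store(store(tab, 4, w + 4), 6, w - 2)[w] + w > 13)) and ((not (2*tab[0] <= w + 4)) -> (2*w <= -10 or 3*w > 7 or 3*store(store(tab, 4, w + 4), 2, w - 1)[w] + w > 13)))) and pos = 4 implies it.
Every state satisfying the precondition satisfies the weakest precondition: the implication holds.
Answer: valid


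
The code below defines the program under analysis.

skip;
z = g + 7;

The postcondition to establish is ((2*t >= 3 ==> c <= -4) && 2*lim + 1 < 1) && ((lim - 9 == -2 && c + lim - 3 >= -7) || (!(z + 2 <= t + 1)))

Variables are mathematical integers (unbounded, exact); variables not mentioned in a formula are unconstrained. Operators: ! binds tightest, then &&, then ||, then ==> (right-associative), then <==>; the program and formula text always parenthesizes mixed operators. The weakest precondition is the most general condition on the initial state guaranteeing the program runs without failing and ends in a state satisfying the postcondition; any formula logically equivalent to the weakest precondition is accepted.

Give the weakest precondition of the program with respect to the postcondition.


Working backward. After the program, the postcondition ((2*t >= 3 ==> c <= -4) && 2*lim + 1 < 1) && ((lim - 9 == -2 && c + lim - 3 >= -7) || (!(z + 2 <= t + 1))) must hold; in canonical form it is (2*t >= 3 ==> c <= -4) && 2*lim < 0 && ((lim == 7 && c + lim >= -4) || (!(z <= t - 1))).
Before z := g + 7: (2*t >= 3 ==> c <= -4) && 2*lim < 0 && ((lim == 7 && c + lim >= -4) || (!(g <= t - 8)))
Before skip: (2*t >= 3 ==> c <= -4) && 2*lim < 0 && ((lim == 7 && c + lim >= -4) || (!(g <= t - 8)))
Answer: WP = (2*t >= 3 ==> c <= -4) && 2*lim < 0 && ((lim == 7 && c + lim >= -4) || (!(g <= t - 8)))


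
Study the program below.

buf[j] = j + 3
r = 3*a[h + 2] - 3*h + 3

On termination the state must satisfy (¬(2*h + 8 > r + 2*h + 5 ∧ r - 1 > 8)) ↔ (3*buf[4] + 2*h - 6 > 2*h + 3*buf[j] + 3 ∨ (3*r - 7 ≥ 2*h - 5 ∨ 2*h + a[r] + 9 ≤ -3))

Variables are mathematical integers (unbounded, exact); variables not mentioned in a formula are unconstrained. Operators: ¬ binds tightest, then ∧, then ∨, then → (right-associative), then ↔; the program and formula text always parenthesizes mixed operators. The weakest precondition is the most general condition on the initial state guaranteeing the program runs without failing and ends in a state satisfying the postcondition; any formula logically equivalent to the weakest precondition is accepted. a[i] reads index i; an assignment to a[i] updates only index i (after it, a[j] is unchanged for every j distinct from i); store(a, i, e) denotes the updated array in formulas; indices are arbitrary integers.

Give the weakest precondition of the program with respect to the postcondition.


Working backward. After the program, the postcondition (¬(2*h + 8 > r + 2*h + 5 ∧ r - 1 > 8)) ↔ (3*buf[4] + 2*h - 6 > 2*h + 3*buf[j] + 3 ∨ (3*r - 7 ≥ 2*h - 5 ∨ 2*h + a[r] + 9 ≤ -3)) must hold; in canonical form it is (¬(r < 3 ∧ r > 9)) ↔ (3*buf[4] > 3*buf[j] + 9 ∨ 3*r ≥ 2*h + 2 ∨ a[r] + 2*h ≤ -12).
Before r := 3*a[h + 2] - 3*h + 3: (¬(3*a[h + 2] < 3*h ∧ 3*a[h + 2] > 3*h + 6)) ↔ (3*buf[4] > 3*buf[j] + 9 ∨ 9*a[h + 2] ≥ 11*h - 7 ∨ a[3*a[h + 2] - 3*h + 3] + 2*h ≤ -12)
Before buf[j] := j + 3: (¬(3*a[h + 2] < 3*h ∧ 3*a[h + 2] > 3*h + 6)) ↔ (3*store(buf, j, j + 3)[4] > 3*store(buf, j, j + 3)[j] + 9 ∨ 9*a[h + 2] ≥ 11*h - 7 ∨ a[3*a[h + 2] - 3*h + 3] + 2*h ≤ -12)
Answer: WP = (¬(3*a[h + 2] < 3*h ∧ 3*a[h + 2] > 3*h + 6)) ↔ (3*store(buf, j, j + 3)[4] > 3*store(buf, j, j + 3)[j] + 9 ∨ 9*a[h + 2] ≥ 11*h - 7 ∨ a[3*a[h + 2] - 3*h + 3] + 2*h ≤ -12)


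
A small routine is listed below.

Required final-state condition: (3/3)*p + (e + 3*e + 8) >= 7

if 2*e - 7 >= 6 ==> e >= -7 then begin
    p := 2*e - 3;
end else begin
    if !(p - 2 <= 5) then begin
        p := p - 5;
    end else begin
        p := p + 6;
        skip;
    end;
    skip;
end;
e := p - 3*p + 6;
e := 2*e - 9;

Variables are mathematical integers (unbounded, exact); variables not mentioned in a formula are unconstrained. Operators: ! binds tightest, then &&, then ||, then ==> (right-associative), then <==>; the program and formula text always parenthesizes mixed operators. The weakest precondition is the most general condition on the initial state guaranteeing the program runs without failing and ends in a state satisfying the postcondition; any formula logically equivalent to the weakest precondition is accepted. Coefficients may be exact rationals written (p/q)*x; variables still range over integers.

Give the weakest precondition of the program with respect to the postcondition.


Working backward. After the program, the postcondition (3/3)*p + (e + 3*e + 8) >= 7 must hold; in canonical form it is 4*e + p >= -1.
Before e := 2*e - 9: 8*e + p >= 35
Before e := p - 3*p + 6: 15*p <= 13
Then branch requires 30*e <= 58; else branch requires ((!(p <= 7)) ==> 15*p <= 88) && (p <= 7 ==> 15*p <= -77).
Before the if: ((2*e >= 13 ==> e >= -7) ==> 30*e <= 58) && ((!(2*e >= 13 ==> e >= -7)) ==> (((!(p <= 7)) ==> 15*p <= 88) && (p <= 7 ==> 15*p <= -77)))
Answer: WP = ((2*e >= 13 ==> e >= -7) ==> 30*e <= 58) && ((!(2*e >= 13 ==> e >= -7)) ==> (((!(p <= 7)) ==> 15*p <= 88) && (p <= 7 ==> 15*p <= -77)))


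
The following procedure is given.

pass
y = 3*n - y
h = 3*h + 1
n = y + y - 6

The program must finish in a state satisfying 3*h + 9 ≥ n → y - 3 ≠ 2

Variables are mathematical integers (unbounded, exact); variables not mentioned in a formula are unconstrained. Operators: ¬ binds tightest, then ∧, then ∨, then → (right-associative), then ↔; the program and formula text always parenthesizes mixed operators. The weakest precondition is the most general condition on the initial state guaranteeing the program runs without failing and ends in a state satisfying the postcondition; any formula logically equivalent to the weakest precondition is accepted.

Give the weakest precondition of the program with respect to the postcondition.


Working backward. After the program, the postcondition 3*h + 9 ≥ n → y - 3 ≠ 2 must hold; in canonical form it is 3*h ≥ n - 9 → y ≠ 5.
Before n := y + y - 6: 3*h ≥ 2*y - 15 → y ≠ 5
Before h := 3*h + 1: 9*h ≥ 2*y - 18 → y ≠ 5
Before y := 3*n - y: 9*h + 2*y ≥ 6*n - 18 → 3*n ≠ y + 5
Before skip: 9*h + 2*y ≥ 6*n - 18 → 3*n ≠ y + 5
Answer: WP = 9*h + 2*y ≥ 6*n - 18 → 3*n ≠ y + 5


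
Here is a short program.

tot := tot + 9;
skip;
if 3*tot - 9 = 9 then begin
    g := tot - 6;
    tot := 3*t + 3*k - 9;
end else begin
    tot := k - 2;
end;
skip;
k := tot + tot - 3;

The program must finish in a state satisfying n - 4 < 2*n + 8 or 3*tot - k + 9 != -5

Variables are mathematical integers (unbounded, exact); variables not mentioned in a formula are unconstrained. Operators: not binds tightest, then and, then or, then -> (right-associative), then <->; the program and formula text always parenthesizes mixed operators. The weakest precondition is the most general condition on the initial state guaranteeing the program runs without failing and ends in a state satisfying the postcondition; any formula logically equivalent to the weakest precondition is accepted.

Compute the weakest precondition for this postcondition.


Working backward. After the program, the postcondition n - 4 < 2*n + 8 or 3*tot - k + 9 != -5 must hold; in canonical form it is n > -12 or 3*tot != k - 14.
Before k := tot + tot - 3: n > -12 or tot != -17
Before skip: n > -12 or tot != -17
Then branch requires n > -12 or 3*k + 3*t != -8; else branch requires n > -12 or k != -15.
Before the if: (3*tot = 18 -> (n > -12 or 3*k + 3*t != -8)) and ((not (3*tot = 18)) -> (n > -12 or k != -15))
Before skip: (3*tot = 18 -> (n > -12 or 3*k + 3*t != -8)) and ((not (3*tot = 18)) -> (n > -12 or k != -15))
Before tot := tot + 9: (3*tot = -9 -> (n > -12 or 3*k + 3*t != -8)) and ((not (3*tot = -9)) -> (n > -12 or k != -15))
Answer: WP = (3*tot = -9 -> (n > -12 or 3*k + 3*t != -8)) and ((not (3*tot = -9)) -> (n > -12 or k != -15))


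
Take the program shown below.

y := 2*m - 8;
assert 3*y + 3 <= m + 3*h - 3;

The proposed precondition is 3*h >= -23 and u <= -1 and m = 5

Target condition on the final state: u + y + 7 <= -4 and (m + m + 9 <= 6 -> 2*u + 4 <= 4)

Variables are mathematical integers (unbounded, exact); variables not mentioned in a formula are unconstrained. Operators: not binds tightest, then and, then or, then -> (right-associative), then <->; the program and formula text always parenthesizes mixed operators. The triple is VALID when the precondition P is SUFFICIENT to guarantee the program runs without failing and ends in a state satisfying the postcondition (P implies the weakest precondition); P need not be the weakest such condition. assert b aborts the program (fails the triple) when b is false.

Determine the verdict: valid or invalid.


Working backward. After the program, the postcondition u + y + 7 <= -4 and (m + m + 9 <= 6 -> 2*u + 4 <= 4) must hold; in canonical form it is u + y <= -11 and (2*m <= -3 -> 2*u <= 0).
Before assert 3*y + 3 <= m + 3*h - 3: 3*y <= 3*h + m - 6 and u + y <= -11 and (2*m <= -3 -> 2*u <= 0)
Before y := 2*m - 8: 5*m <= 3*h + 18 and 2*m + u <= -3 and (2*m <= -3 -> 2*u <= 0)
The weakest precondition is 5*m <= 3*h + 18 and 2*m + u <= -3 and (2*m <= -3 -> 2*u <= 0).
Check whether 3*h >= -23 and u <= -1 and m = 5 implies it.
Countermodel: at the initial state h = 0, m = 5, u = -1, the precondition holds but the weakest precondition fails.
Answer: invalid


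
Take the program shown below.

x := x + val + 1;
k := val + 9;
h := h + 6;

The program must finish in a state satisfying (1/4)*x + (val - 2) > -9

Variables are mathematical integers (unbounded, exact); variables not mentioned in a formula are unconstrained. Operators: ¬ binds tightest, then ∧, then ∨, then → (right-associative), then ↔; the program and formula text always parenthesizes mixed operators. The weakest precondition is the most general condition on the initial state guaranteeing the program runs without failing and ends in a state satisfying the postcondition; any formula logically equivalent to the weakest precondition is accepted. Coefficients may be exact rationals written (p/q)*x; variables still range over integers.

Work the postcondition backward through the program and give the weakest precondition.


Working backward. After the program, the postcondition (1/4)*x + (val - 2) > -9 must hold; in canonical form it is val + (1/4)*x > -7.
Before h := h + 6: val + (1/4)*x > -7
Before k := val + 9: val + (1/4)*x > -7
Before x := x + val + 1: (5/4)*val + (1/4)*x > -29/4
Answer: WP = (5/4)*val + (1/4)*x > -29/4


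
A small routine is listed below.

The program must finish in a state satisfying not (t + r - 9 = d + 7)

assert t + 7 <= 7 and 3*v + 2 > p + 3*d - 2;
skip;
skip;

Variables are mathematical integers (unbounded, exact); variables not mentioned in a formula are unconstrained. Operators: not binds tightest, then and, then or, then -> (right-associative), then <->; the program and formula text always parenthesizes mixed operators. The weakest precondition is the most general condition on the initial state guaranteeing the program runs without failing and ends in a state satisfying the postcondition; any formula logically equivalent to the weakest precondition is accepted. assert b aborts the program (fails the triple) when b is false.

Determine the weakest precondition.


Working backward. After the program, the postcondition not (t + r - 9 = d + 7) must hold; in canonical form it is not (r + t = d + 16).
Before skip: not (r + t = d + 16)
Before skip: not (r + t = d + 16)
Before assert t + 7 <= 7 and 3*v + 2 > p + 3*d - 2: t <= 0 and 3*v > 3*d + p - 4 and (not (r + t = d + 16))
Answer: WP = t <= 0 and 3*v > 3*d + p - 4 and (not (r + t = d + 16))


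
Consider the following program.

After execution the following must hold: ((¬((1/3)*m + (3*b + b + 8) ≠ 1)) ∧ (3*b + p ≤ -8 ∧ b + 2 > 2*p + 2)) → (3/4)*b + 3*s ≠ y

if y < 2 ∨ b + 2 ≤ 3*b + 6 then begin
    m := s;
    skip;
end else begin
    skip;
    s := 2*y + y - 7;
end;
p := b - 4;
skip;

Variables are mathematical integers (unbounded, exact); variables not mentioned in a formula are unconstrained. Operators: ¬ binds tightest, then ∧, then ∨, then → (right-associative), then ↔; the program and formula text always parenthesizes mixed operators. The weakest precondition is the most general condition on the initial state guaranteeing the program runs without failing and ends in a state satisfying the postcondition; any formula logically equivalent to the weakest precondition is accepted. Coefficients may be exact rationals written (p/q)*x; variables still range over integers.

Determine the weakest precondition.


Working backward. After the program, the postcondition ((¬((1/3)*m + (3*b + b + 8) ≠ 1)) ∧ (3*b + p ≤ -8 ∧ b + 2 > 2*p + 2)) → (3/4)*b + 3*s ≠ y must hold; in canonical form it is ((¬(4*b + (1/3)*m ≠ -7)) ∧ 3*b + p ≤ -8 ∧ b > 2*p) → (3/4)*b + 3*s ≠ y.
Before skip: ((¬(4*b + (1/3)*m ≠ -7)) ∧ 3*b + p ≤ -8 ∧ b > 2*p) → (3/4)*b + 3*s ≠ y
Before p := b - 4: ((¬(4*b + (1/3)*m ≠ -7)) ∧ 4*b ≤ -4 ∧ b < 8) → (3/4)*b + 3*s ≠ y
Then branch requires ((¬(4*b + (1/3)*s ≠ -7)) ∧ 4*b ≤ -4 ∧ b < 8) → (3/4)*b + 3*s ≠ y; else branch requires ((¬(4*b + (1/3)*m ≠ -7)) ∧ 4*b ≤ -4 ∧ b < 8) → (3/4)*b + 8*y ≠ 21.
Before the if: ((y < 2 ∨ 2*b ≥ -4) → (((¬(4*b + (1/3)*s ≠ -7)) ∧ 4*b ≤ -4 ∧ b < 8) → (3/4)*b + 3*s ≠ y)) ∧ ((¬(y < 2 ∨ 2*b ≥ -4)) → (((¬(4*b + (1/3)*m ≠ -7)) ∧ 4*b ≤ -4 ∧ b < 8) → (3/4)*b + 8*y ≠ 21))
Answer: WP = ((y < 2 ∨ 2*b ≥ -4) → (((¬(4*b + (1/3)*s ≠ -7)) ∧ 4*b ≤ -4 ∧ b < 8) → (3/4)*b + 3*s ≠ y)) ∧ ((¬(y < 2 ∨ 2*b ≥ -4)) → (((¬(4*b + (1/3)*m ≠ -7)) ∧ 4*b ≤ -4 ∧ b < 8) → (3/4)*b + 8*y ≠ 21))


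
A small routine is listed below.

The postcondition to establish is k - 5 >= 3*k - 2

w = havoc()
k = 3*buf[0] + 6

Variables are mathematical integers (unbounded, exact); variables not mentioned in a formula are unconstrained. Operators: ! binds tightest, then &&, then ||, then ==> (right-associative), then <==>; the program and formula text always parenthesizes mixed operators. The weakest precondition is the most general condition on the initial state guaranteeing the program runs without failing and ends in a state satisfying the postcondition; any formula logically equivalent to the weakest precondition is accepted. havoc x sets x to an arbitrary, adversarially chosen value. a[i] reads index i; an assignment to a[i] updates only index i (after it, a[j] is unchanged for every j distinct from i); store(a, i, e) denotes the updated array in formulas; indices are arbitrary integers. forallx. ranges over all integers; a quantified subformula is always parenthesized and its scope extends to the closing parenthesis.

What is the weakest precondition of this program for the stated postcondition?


Working backward. After the program, the postcondition k - 5 >= 3*k - 2 must hold; in canonical form it is 2*k <= -3.
Before k := 3*buf[0] + 6: 6*buf[0] <= -15
Before havoc w: 6*buf[0] <= -15
Answer: WP = 6*buf[0] <= -15


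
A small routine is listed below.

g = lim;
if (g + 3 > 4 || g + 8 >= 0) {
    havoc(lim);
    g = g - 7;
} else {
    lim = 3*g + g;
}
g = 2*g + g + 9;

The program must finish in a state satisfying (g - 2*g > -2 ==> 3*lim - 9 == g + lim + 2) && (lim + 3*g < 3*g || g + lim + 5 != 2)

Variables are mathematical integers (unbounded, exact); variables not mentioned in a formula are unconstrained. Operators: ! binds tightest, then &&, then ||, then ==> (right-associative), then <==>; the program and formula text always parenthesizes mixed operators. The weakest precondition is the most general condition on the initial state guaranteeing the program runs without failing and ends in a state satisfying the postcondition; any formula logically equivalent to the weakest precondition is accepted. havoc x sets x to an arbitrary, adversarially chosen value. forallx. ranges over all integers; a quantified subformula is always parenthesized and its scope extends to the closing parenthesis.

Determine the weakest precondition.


Working backward. After the program, the postcondition (g - 2*g > -2 ==> 3*lim - 9 == g + lim + 2) && (lim + 3*g < 3*g || g + lim + 5 != 2) must hold; in canonical form it is (g < 2 ==> 2*lim == g + 11) && (lim < 0 || g + lim != -3).
Before g := 2*g + g + 9: (3*g < -7 ==> 2*lim == 3*g + 20) && (lim < 0 || 3*g + lim != -12)
Then branch requires forall lim_1. ((3*g < 14 ==> 2*lim_1 == 3*g - 1) && (lim_1 < 0 || 3*g + lim_1 != 9)); else branch requires (3*g < -7 ==> 5*g == 20) && (4*g < 0 || 7*g != -12).
Before the if: ((g > 1 || g >= -8) ==> (forall lim_1. ((3*g < 14 ==> 2*lim_1 == 3*g - 1) && (lim_1 < 0 || 3*g + lim_1 != 9)))) && ((!(g > 1 || g >= -8)) ==> ((3*g < -7 ==> 5*g == 20) && (4*g < 0 || 7*g != -12)))
Before g := lim: ((lim > 1 || lim >= -8) ==> (forall lim_1. ((3*lim < 14 ==> 2*lim_1 == 3*lim - 1) && (lim_1 < 0 || 3*lim + lim_1 != 9)))) && ((!(lim > 1 || lim >= -8)) ==> ((3*lim < -7 ==> 5*lim == 20) && (4*lim < 0 || 7*lim != -12)))
Answer: WP = ((lim > 1 || lim >= -8) ==> (forall lim_1. ((3*lim < 14 ==> 2*lim_1 == 3*lim - 1) && (lim_1 < 0 || 3*lim + lim_1 != 9)))) && ((!(lim > 1 || lim >= -8)) ==> ((3*lim < -7 ==> 5*lim == 20) && (4*lim < 0 || 7*lim != -12)))


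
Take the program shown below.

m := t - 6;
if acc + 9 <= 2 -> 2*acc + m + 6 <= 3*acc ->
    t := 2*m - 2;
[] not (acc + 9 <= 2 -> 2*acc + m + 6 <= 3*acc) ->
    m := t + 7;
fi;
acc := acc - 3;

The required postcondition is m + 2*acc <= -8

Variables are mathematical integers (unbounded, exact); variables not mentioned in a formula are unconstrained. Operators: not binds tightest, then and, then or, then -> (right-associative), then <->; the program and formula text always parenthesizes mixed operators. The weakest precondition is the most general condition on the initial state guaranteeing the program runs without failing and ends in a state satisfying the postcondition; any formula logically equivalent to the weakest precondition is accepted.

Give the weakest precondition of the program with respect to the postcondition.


Working backward. After the program, the postcondition m + 2*acc <= -8 must hold; in canonical form it is 2*acc + m <= -8.
Before acc := acc - 3: 2*acc + m <= -2
Then branch requires 2*acc + m <= -2; else branch requires 2*acc + t <= -9.
Before the if: ((acc <= -7 -> m <= acc - 6) -> 2*acc + m <= -2) and ((not (acc <= -7 -> m <= acc - 6)) -> 2*acc + t <= -9)
Before m := t - 6: ((acc <= -7 -> t <= acc) -> 2*acc + t <= 4) and ((not (acc <= -7 -> t <= acc)) -> 2*acc + t <= -9)
Answer: WP = ((acc <= -7 -> t <= acc) -> 2*acc + t <= 4) and ((not (acc <= -7 -> t <= acc)) -> 2*acc + t <= -9)


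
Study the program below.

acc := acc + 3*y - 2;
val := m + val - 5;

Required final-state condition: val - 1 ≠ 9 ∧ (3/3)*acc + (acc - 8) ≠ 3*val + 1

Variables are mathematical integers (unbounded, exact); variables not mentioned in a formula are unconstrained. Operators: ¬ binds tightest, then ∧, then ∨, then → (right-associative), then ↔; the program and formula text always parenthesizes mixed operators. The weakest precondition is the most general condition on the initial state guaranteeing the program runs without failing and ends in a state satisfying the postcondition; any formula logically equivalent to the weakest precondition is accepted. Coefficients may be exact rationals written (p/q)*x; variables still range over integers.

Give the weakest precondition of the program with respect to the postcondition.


Working backward. After the program, the postcondition val - 1 ≠ 9 ∧ (3/3)*acc + (acc - 8) ≠ 3*val + 1 must hold; in canonical form it is val ≠ 10 ∧ 2*acc ≠ 3*val + 9.
Before val := m + val - 5: m + val ≠ 15 ∧ 2*acc ≠ 3*m + 3*val - 6
Before acc := acc + 3*y - 2: m + val ≠ 15 ∧ 2*acc + 6*y ≠ 3*m + 3*val - 2
Answer: WP = m + val ≠ 15 ∧ 2*acc + 6*y ≠ 3*m + 3*val - 2


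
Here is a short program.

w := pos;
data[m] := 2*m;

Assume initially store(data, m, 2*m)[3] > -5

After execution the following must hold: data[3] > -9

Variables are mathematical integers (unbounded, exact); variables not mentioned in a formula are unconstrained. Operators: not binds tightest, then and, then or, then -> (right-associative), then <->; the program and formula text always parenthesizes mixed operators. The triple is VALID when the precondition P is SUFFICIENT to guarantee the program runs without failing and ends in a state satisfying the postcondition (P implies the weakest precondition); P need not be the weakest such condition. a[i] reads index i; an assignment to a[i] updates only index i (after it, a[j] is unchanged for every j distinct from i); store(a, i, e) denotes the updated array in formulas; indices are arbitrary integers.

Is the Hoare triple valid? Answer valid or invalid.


Working backward. After the program, data[3] > -9 must hold.
Before data[m] := 2*m: store(data, m, 2*m)[3] > -9
Before w := pos: store(data, m, 2*m)[3] > -9
The weakest precondition is store(data, m, 2*m)[3] > -9.
Check whether store(data, m, 2*m)[3] > -5 implies it.
Every state satisfying the precondition satisfies the weakest precondition: the implication holds.
Answer: valid


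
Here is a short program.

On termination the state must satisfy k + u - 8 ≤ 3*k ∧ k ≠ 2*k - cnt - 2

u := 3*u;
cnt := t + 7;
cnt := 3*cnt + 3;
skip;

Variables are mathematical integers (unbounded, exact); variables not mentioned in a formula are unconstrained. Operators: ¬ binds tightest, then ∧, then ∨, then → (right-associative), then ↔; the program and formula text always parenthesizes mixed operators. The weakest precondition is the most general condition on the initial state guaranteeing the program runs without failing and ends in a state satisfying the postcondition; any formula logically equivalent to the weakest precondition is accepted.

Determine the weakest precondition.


Working backward. After the program, the postcondition k + u - 8 ≤ 3*k ∧ k ≠ 2*k - cnt - 2 must hold; in canonical form it is u ≤ 2*k + 8 ∧ cnt ≠ k - 2.
Before skip: u ≤ 2*k + 8 ∧ cnt ≠ k - 2
Before cnt := 3*cnt + 3: u ≤ 2*k + 8 ∧ 3*cnt ≠ k - 5
Before cnt := t + 7: u ≤ 2*k + 8 ∧ 3*t ≠ k - 26
Before u := 3*u: 3*u ≤ 2*k + 8 ∧ 3*t ≠ k - 26
Answer: WP = 3*u ≤ 2*k + 8 ∧ 3*t ≠ k - 26


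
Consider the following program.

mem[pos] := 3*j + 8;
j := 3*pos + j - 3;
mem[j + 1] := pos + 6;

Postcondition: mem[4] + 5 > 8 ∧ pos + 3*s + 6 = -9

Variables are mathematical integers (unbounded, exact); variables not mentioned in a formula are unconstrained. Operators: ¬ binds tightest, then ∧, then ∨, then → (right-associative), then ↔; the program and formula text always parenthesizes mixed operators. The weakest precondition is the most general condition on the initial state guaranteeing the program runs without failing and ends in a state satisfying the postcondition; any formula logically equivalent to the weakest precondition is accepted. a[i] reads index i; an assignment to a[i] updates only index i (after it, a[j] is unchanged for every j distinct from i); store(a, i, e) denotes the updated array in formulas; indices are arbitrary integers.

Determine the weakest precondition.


Working backward. After the program, the postcondition mem[4] + 5 > 8 ∧ pos + 3*s + 6 = -9 must hold; in canonical form it is mem[4] > 3 ∧ pos + 3*s = -15.
Before mem[j + 1] := pos + 6: store(mem, j + 1, pos + 6)[4] > 3 ∧ pos + 3*s = -15
Before j := 3*pos + j - 3: store(mem, j + 3*pos - 2, pos + 6)[4] > 3 ∧ pos + 3*s = -15
Before mem[pos] := 3*j + 8: store(store(mem, pos, 3*j + 8), j + 3*pos - 2, pos + 6)[4] > 3 ∧ pos + 3*s = -15
Answer: WP = store(store(mem, pos, 3*j + 8), j + 3*pos - 2, pos + 6)[4] > 3 ∧ pos + 3*s = -15


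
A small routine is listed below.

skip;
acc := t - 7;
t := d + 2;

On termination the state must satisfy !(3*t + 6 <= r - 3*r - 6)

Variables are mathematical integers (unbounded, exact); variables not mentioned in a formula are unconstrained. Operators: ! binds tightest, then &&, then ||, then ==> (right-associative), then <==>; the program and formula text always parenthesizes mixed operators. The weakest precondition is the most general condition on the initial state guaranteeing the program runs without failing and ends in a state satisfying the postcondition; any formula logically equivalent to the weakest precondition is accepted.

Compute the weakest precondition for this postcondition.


Working backward. After the program, the postcondition !(3*t + 6 <= r - 3*r - 6) must hold; in canonical form it is !(2*r + 3*t <= -12).
Before t := d + 2: !(3*d + 2*r <= -18)
Before acc := t - 7: !(3*d + 2*r <= -18)
Before skip: !(3*d + 2*r <= -18)
Answer: WP = !(3*d + 2*r <= -18)


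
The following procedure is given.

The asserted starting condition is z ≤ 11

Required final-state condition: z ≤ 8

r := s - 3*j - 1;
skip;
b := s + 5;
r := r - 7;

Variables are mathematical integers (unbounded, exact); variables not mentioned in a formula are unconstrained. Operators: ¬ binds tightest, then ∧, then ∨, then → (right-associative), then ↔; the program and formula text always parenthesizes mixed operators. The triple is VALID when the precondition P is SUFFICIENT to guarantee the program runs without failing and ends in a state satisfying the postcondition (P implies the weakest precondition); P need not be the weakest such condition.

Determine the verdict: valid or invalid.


Working backward. After the program, z ≤ 8 must hold.
Before r := r - 7: z ≤ 8
Before b := s + 5: z ≤ 8
Before skip: z ≤ 8
Before r := s - 3*j - 1: z ≤ 8
The weakest precondition is z ≤ 8.
Check whether z ≤ 11 implies it.
Countermodel: at the initial state z = 9, the precondition holds but the weakest precondition fails.
Answer: invalid


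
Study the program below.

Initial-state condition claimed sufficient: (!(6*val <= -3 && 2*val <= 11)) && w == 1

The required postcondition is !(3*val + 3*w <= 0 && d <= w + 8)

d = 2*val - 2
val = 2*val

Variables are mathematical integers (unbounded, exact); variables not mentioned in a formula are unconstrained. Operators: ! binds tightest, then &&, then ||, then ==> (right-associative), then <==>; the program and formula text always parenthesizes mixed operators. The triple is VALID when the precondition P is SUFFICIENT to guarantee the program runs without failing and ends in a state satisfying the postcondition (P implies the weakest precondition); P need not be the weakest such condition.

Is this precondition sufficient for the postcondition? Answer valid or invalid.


Working backward. After the program, !(3*val + 3*w <= 0 && d <= w + 8) must hold.
Before val := 2*val: !(6*val + 3*w <= 0 && d <= w + 8)
Before d := 2*val - 2: !(6*val + 3*w <= 0 && 2*val <= w + 10)
The weakest precondition is !(6*val + 3*w <= 0 && 2*val <= w + 10).
Check whether (!(6*val <= -3 && 2*val <= 11)) && w == 1 implies it.
Every state satisfying the precondition satisfies the weakest precondition: the implication holds.
Answer: valid


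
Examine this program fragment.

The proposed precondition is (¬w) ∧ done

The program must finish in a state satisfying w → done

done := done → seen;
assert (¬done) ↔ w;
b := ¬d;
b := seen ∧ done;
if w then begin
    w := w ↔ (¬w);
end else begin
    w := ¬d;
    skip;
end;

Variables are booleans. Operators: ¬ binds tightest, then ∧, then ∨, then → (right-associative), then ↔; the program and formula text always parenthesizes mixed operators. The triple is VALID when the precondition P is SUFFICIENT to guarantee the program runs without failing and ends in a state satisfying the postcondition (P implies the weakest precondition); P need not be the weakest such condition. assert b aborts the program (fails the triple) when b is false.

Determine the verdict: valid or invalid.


Working backward. After the program, w → done must hold.
Then branch requires (w ↔ (¬w)) → done; else branch requires (¬d) → done.
Before the if: (w → ((w ↔ (¬w)) → done)) ∧ ((¬w) → ((¬d) → done))
Before b := seen ∧ done: (w → ((w ↔ (¬w)) → done)) ∧ ((¬w) → ((¬d) → done))
Before b := ¬d: (w → ((w ↔ (¬w)) → done)) ∧ ((¬w) → ((¬d) → done))
Before assert (¬done) ↔ w: ((¬done) ↔ w) ∧ (w → ((w ↔ (¬w)) → done)) ∧ ((¬w) → ((¬d) → done))
Before done := done → seen: ((¬(done → seen)) ↔ w) ∧ (w → ((w ↔ (¬w)) → (done → seen))) ∧ ((¬w) → ((¬d) → (done → seen)))
The weakest precondition is ((¬(done → seen)) ↔ w) ∧ (w → ((w ↔ (¬w)) → (done → seen))) ∧ ((¬w) → ((¬d) → (done → seen))).
Check whether (¬w) ∧ done implies it.
Countermodel: at the initial state d = false, done = true, seen = false, w = false, the precondition holds but the weakest precondition fails.
Answer: invalid


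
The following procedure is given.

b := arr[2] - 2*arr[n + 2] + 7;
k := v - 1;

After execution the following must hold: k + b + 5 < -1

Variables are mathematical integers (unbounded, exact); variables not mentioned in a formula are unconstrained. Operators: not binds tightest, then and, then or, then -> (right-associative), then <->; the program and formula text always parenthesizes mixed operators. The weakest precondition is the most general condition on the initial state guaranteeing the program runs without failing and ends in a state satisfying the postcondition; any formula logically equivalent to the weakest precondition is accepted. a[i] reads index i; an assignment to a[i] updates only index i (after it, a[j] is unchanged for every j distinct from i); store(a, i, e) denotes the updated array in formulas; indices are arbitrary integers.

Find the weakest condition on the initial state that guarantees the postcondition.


Working backward. After the program, the postcondition k + b + 5 < -1 must hold; in canonical form it is b + k < -6.
Before k := v - 1: b + v < -5
Before b := arr[2] - 2*arr[n + 2] + 7: arr[2] + v < 2*arr[n + 2] - 12
Answer: WP = arr[2] + v < 2*arr[n + 2] - 12
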